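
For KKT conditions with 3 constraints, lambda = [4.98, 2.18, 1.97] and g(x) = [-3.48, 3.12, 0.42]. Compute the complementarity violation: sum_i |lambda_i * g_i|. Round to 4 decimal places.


KKT complementary slackness check:
lambda_1 * g_1 = 4.98 * -3.48 = -17.3304
lambda_2 * g_2 = 2.18 * 3.12 = 6.8016
lambda_3 * g_3 = 1.97 * 0.42 = 0.8274
Total violation = 17.3304 + 6.8016 + 0.8274 = 24.9594


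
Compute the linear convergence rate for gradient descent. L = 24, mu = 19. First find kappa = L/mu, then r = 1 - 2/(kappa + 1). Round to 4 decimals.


Step 1: Compute the condition number.
kappa = L/mu = 24/19 = 1.2632
Step 2: Compute the convergence rate.
r = 1 - 2/(kappa + 1) = 1 - 2*mu/(L + mu) = (L - mu)/(L + mu) = 5/43 = 0.1163


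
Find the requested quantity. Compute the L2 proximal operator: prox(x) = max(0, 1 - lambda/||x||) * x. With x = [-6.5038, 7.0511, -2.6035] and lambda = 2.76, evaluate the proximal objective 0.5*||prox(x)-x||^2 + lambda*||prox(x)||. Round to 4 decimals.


Step 1: Compute ||x||.
||x|| = 9.9396
Step 2: Compute scaling factor.
scale = max(0, 1 - 2.76/9.9396) = 0.7223
Step 3: prox(x) = [-4.6978, 5.0932, -1.8806]
||prox(x)|| = 7.1796
Step 4: Proximal objective.
0.5*||prox-x||^2 = 3.8088
lambda*||prox|| = 19.8157
Total = 23.6245


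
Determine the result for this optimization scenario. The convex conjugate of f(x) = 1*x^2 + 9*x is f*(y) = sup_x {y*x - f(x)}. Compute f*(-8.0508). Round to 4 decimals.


f*(y) = sup_x {y*x - a*x^2 - b*x} = sup_x {(y-b)*x - a*x^2}
FOC: (y - b) - 2a*x = 0 => x* = (y - b)/(2a)
x* = (-8.0508 - 9)/(2*1) = -8.5254
f*(-8.0508) = (y-b)^2/(4a) = (-8.0508 - 9)^2/(4*1)
= 290.7298/4 = 72.6824


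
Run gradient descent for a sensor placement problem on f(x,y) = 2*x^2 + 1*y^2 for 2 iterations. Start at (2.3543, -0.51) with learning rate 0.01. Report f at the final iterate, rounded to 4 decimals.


Gradient descent on f(x,y) = 2*x^2 + 1*y^2.
Starting point: (2.3543, -0.51), alpha = 0.01
Step 1: grad_x = 2*2*2.3543 = 9.4172, grad_y = 2*1*-0.51 = -1.02
  x_1 = 2.3543 - 0.01*9.4172 = 2.2601
  y_1 = -0.51 - 0.01*-1.02 = -0.4998
Step 2: grad_x = 2*2*2.2601 = 9.0405, grad_y = 2*1*-0.4998 = -0.9996
  x_2 = 2.2601 - 0.01*9.0405 = 2.1697
  y_2 = -0.4998 - 0.01*-0.9996 = -0.4898
f(2.1697, -0.4898) = 2*2.1697^2 + 1*(-0.4898)^2 = 9.6553


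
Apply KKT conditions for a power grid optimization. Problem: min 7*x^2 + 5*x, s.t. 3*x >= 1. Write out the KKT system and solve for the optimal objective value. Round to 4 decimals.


Step 1: Try lambda = 0 (constraint inactive).
x_unc = -5/(2*7) = -0.3571
Check: 3*-0.3571 = -1.0713 < 1 -- violated!
Step 2: Constraint must be active: 3*x = 1
x* = 1/3 = 0.3333 (rounded; the exact value 1/3 is used below)
lambda = (2*7*(1/3) + 5)/3 = 3.2222
Step 3: Compute optimal value.
f(x*) = 7*(1/3)^2 + 5*(1/3) = 2.4444


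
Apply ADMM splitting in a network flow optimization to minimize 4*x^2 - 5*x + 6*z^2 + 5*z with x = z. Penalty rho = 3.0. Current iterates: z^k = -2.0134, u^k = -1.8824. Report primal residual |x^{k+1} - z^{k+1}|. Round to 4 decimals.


ADMM iteration with rho = 3.0, z^k = -2.0134, u^k = -1.8824
Step 1: x-update.
Minimize 4*x^2 - 5*x + (3.0/2)*(x + 2.0134 - 1.8824)^2
FOC: (2*4 + 3.0)*x = 5 + 3.0*(-2.0134 + 1.8824)
x^{k+1} = 0.4188
Step 2: z-update.
Minimize 6*z^2 + 5*z + (3.0/2)*(0.4188 - z - 1.8824)^2
FOC: (2*6 + 3.0)*z = -5 + 3.0*(0.4188 - 1.8824)
z^{k+1} = -0.626
Step 3: u-update.
u^{k+1} = -1.8824 + 0.4188 + 0.626 = -0.8375
Step 4: Primal residual = |0.4188 + 0.626| = 1.0449


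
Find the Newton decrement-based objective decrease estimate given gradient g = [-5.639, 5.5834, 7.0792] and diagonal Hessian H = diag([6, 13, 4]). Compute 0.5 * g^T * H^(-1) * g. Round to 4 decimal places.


Step 1: H is diagonal, so H^(-1) * g = [-0.9398, 0.4295, 1.7698].
Step 2: g^T H^(-1) g = sum_i g_i^2 / H_ii
  = (-5.639)^2/6 + (5.5834)^2/13 + (7.0792)^2/4
  = 5.2997 + 2.398 + 12.5288 = 20.2265
Step 3: Objective decrease = 0.5 * g^T H^(-1) g = 10.1133


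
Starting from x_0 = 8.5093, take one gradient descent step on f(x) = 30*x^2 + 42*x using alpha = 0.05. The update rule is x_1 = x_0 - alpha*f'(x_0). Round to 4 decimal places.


We compute the gradient at x_0 and apply the update.
f'(x) = 60*x + 42
f'(8.5093) = 60*8.5093 + 42 = 552.558
x_1 = 8.5093 - 0.05*552.558 = -19.1186


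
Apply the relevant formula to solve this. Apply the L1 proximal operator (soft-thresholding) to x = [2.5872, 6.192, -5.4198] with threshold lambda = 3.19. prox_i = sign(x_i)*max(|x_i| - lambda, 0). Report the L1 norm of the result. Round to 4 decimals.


Soft-thresholding with lambda = 3.19:
prox(2.5872) = sign(2.5872)*max(|2.5872| - 3.19, 0) = 0.0
prox(6.192) = sign(6.192)*max(|6.192| - 3.19, 0) = 3.002
prox(-5.4198) = sign(-5.4198)*max(|-5.4198| - 3.19, 0) = -2.2298
prox(x) = [0.0, 3.002, -2.2298]
||prox(x)||_1 = 0.0 + 3.002 + 2.2298 = 5.2318


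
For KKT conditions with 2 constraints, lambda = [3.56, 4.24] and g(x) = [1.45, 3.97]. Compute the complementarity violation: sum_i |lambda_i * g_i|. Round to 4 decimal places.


KKT complementary slackness check:
lambda_1 * g_1 = 3.56 * 1.45 = 5.162
lambda_2 * g_2 = 4.24 * 3.97 = 16.8328
Total violation = 5.162 + 16.8328 = 21.9948


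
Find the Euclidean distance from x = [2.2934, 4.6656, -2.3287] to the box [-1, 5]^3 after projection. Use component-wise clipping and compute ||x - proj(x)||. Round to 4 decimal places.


Project each component onto [-1, 5].
clip(2.2934) = 2.2934, clip(4.6656) = 4.6656, clip(-2.3287) = -1.0
Projection = [2.2934, 4.6656, -1.0]
Squared diffs: [0.0, 0.0, 1.7654]
Distance = sqrt(1.7654) = 1.3287


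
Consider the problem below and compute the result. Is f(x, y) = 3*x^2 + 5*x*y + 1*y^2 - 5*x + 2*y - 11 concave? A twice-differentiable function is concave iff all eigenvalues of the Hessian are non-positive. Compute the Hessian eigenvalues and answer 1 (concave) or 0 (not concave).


The Hessian of f(x,y) = 3*x^2 + 5*x*y + 1*y^2 - 5*x + 2*y - 11 is:
H = [[6, 5], [5, 2]]
Trace = 6 + 2 = 8
Determinant = 6*2 - (5)^2 = -13
Discriminant = (8)^2 - 4*-13 = 116.0
Eigenvalues: lambda_1 = -1.3852, lambda_2 = 9.3852
The function is not concave.

0


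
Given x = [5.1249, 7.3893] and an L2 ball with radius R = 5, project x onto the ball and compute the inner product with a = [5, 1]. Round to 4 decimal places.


Step 1: Compute ||x|| (intermediates to 6 decimals).
||x|| = sqrt(5.1249^2 + 7.3893^2) = 8.992572
Step 2: Project.
Since ||x|| > R, scale = R/||x|| = 5/8.992572 = 0.556014, proj(x) = scale * x
proj(x) = [2.849516, 4.108554]
Step 3: Dot product.
a^T * proj(x) = 5*2.849516 + 1*4.108554 = 18.3561


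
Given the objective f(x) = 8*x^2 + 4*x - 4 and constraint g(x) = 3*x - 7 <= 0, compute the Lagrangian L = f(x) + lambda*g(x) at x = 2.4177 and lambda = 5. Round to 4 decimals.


Step 1: Evaluate f(x).
f(2.4177) = 8*2.4177^2 + 4*2.4177 - 4 = 52.433
Step 2: Evaluate g(x).
g(2.4177) = 3*2.4177 - 7 = 0.2531
Step 3: Compute Lagrangian.
L = 52.433 + 5*0.2531 = 53.6985


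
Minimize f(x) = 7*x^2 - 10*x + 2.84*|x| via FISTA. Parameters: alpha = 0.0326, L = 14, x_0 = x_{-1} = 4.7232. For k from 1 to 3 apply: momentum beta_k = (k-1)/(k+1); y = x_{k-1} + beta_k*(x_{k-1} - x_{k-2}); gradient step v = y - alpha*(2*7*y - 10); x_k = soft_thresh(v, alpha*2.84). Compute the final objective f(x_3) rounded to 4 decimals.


FISTA on f(x) = 7*x^2 - 10*x + 2.84*|x|
L = 14, alpha = 0.0326
Iteration 1: beta = 0.0, y = 4.7232 + 0.0*(4.7232 - 4.7232) = 4.7232
  grad(y) = 56.1248, v = y - alpha*grad = 2.8935
  prox(v) = soft_thresh(2.8935, 0.0926) = 2.8009
Iteration 2: beta = 0.3333, y = 2.8009 + 0.3333*(2.8009 - 4.7232) = 2.1602
  grad(y) = 20.2428, v = y - alpha*grad = 1.5003
  prox(v) = soft_thresh(1.5003, 0.0926) = 1.4077
Iteration 3: beta = 0.5, y = 1.4077 + 0.5*(1.4077 - 2.8009) = 0.7111
  grad(y) = -0.045, v = y - alpha*grad = 0.7125
  prox(v) = soft_thresh(0.7125, 0.0926) = 0.62
f(x_3) = 7*0.62^2 - 10*0.62 + 2.84*|0.62| = -1.7485


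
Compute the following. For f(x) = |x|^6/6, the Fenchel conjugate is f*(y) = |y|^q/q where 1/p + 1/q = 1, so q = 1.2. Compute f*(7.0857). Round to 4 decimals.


The conjugate exponent q satisfies 1/p + 1/q = 1.
p = 6, so q = 6/(6 - 1) = 1.2
|y|^q = 7.0857^1.2 = 10.4824
f*(7.0857) = 10.4824 / 1.2 = 8.7353


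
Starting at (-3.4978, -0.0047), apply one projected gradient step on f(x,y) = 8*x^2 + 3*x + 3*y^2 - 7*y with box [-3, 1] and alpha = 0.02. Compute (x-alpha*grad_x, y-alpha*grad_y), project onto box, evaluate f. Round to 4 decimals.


Step 1: Compute gradient at (-3.4978, -0.0047).
grad_x = 2*8*-3.4978 + 3 = -52.9648
grad_y = 2*3*-0.0047 - 7 = -7.0282
Step 2: Gradient step.
x_raw = -3.4978 - 0.02*-52.9648 = -2.4385
y_raw = -0.0047 - 0.02*-7.0282 = 0.1359
Step 3: Project onto [-3, 1].
x_proj = clip(-2.4385) = -2.4385
y_proj = clip(0.1359) = 0.1359
Step 4: Evaluate f.
f(-2.4385, 0.1359) = 39.3592


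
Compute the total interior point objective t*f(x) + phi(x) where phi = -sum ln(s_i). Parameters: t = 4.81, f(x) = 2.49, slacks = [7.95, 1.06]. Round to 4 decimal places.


Step 1: Compute log-barrier.
ln values: [2.0732, 0.0583]
phi = -(2.0732 + 0.0583) = -2.1314
Step 2: Compute augmented objective.
t*f(x) = 4.81*2.49 = 11.9769
Total = 11.9769 - 2.1314 = 9.8455


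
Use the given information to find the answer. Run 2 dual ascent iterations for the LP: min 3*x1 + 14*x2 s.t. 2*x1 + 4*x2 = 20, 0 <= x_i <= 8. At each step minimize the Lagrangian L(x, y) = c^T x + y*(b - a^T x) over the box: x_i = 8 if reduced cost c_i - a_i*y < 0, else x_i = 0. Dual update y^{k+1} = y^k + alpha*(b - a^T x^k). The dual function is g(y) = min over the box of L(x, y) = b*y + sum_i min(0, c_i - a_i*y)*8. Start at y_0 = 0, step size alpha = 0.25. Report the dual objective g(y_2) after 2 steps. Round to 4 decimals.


Dual ascent for LP: min 3*x1 + 14*x2, 2*x1 + 4*x2 = 20, 0 <= x_i <= 8
Step 1: y^k = 0.0, reduced costs: (3.0, 14.0)
  x^k = (0.0, 0.0), subgradient = b - a^T x = 20.0
  y^{k+1} = 0.0 + 0.25*20.0 = 5.0
Step 2: y^k = 5.0, reduced costs: (-7.0, -6.0)
  x^k = (8.0, 8.0), subgradient = b - a^T x = -28.0
  y^{k+1} = 5.0 + 0.25*-28.0 = -2.0
Dual objective at y_2 = -2.0: reduced costs (7.0, 22.0), box minimizer x = (0.0, 0.0)
g(y_2) = b*y + (c1 - a1*y)*x1 + (c2 - a2*y)*x2 = 20*(-2.0) + 7.0*0.0 + 22.0*0.0 = -40.0 + 0.0 + 0.0 = -40.0


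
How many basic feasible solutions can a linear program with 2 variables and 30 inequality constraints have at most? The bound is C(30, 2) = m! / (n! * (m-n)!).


Each vertex corresponds to some choice of n active constraints out of m, so the number of vertices is at most C(m, n) = m! / (n!(m-n)!).
m = 30, n = 2
Numerator: 30 * 29
Denominator: 2! = 2
C(30, 2) = 435


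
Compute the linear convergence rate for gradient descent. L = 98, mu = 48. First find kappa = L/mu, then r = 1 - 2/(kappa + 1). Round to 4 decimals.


Step 1: Compute the condition number.
kappa = L/mu = 98/48 = 2.0417
Step 2: Compute the convergence rate.
r = 1 - 2/(kappa + 1) = 1 - 2*mu/(L + mu) = (L - mu)/(L + mu) = 50/146 = 0.3425


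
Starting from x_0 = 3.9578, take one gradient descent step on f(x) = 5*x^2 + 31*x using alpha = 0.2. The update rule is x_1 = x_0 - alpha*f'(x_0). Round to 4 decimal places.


We compute the gradient at x_0 and apply the update.
f'(x) = 10*x + 31
f'(3.9578) = 10*3.9578 + 31 = 70.578
x_1 = 3.9578 - 0.2*70.578 = -10.1578


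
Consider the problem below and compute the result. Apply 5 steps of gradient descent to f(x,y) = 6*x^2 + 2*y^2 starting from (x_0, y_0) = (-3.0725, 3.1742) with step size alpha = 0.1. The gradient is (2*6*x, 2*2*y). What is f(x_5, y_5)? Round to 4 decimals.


Gradient descent on f(x,y) = 6*x^2 + 2*y^2.
Starting point: (-3.0725, 3.1742), alpha = 0.1
Step 1: grad_x = 2*6*-3.0725 = -36.87, grad_y = 2*2*3.1742 = 12.6968
  x_1 = -3.0725 - 0.1*-36.87 = 0.6145
  y_1 = 3.1742 - 0.1*12.6968 = 1.9045
Step 2: grad_x = 2*6*0.6145 = 7.374, grad_y = 2*2*1.9045 = 7.6181
  x_2 = 0.6145 - 0.1*7.374 = -0.1229
  y_2 = 1.9045 - 0.1*7.6181 = 1.1427
Step 3: grad_x = 2*6*-0.1229 = -1.4748, grad_y = 2*2*1.1427 = 4.5708
  x_3 = -0.1229 - 0.1*-1.4748 = 0.0246
  y_3 = 1.1427 - 0.1*4.5708 = 0.6856
Step 4: grad_x = 2*6*0.0246 = 0.295, grad_y = 2*2*0.6856 = 2.7425
  x_4 = 0.0246 - 0.1*0.295 = -0.0049
  y_4 = 0.6856 - 0.1*2.7425 = 0.4114
Step 5: grad_x = 2*6*-0.0049 = -0.059, grad_y = 2*2*0.4114 = 1.6455
  x_5 = -0.0049 - 0.1*-0.059 = 0.001
  y_5 = 0.4114 - 0.1*1.6455 = 0.2468
f(0.001, 0.2468) = 6*0.001^2 + 2*0.2468^2 = 0.1219


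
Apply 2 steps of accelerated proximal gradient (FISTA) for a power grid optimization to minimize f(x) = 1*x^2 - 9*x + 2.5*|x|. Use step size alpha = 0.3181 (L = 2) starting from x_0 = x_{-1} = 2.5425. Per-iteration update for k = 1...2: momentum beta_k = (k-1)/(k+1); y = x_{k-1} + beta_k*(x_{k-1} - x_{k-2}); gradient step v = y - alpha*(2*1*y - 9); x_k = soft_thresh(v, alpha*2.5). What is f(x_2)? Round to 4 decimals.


FISTA on f(x) = 1*x^2 - 9*x + 2.5*|x|
L = 2, alpha = 0.3181
Iteration 1: beta = 0.0, y = 2.5425 + 0.0*(2.5425 - 2.5425) = 2.5425
  grad(y) = -3.915, v = y - alpha*grad = 3.7879
  prox(v) = soft_thresh(3.7879, 0.7953) = 2.9926
Iteration 2: beta = 0.3333, y = 2.9926 + 0.3333*(2.9926 - 2.5425) = 3.1426
  grad(y) = -2.7147, v = y - alpha*grad = 4.0062
  prox(v) = soft_thresh(4.0062, 0.7953) = 3.2109
f(x_2) = 1*3.2109^2 - 9*3.2109 + 2.5*|3.2109| = -10.561


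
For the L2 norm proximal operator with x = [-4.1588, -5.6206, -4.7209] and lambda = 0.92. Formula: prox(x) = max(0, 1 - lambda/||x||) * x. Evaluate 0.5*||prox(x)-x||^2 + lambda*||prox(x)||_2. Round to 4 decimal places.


Step 1: Compute ||x||.
||x|| = 8.4364
Step 2: Compute scaling factor.
scale = max(0, 1 - 0.92/8.4364) = 0.8909
Step 3: prox(x) = [-3.7053, -5.0077, -4.2061]
||prox(x)|| = 7.5164
Step 4: Proximal objective.
0.5*||prox-x||^2 = 0.4232
lambda*||prox|| = 6.9151
Total = 7.3383


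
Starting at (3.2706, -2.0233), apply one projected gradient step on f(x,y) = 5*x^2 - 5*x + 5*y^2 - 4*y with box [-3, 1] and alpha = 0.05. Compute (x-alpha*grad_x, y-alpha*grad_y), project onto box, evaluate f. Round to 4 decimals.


Step 1: Compute gradient at (3.2706, -2.0233).
grad_x = 2*5*3.2706 - 5 = 27.706
grad_y = 2*5*-2.0233 - 4 = -24.233
Step 2: Gradient step.
x_raw = 3.2706 - 0.05*27.706 = 1.8853
y_raw = -2.0233 - 0.05*-24.233 = -0.8117
Step 3: Project onto [-3, 1].
x_proj = clip(1.8853) = 1.0
y_proj = clip(-0.8117) = -0.8117
Step 4: Evaluate f.
f(1.0, -0.8117) = 6.5405


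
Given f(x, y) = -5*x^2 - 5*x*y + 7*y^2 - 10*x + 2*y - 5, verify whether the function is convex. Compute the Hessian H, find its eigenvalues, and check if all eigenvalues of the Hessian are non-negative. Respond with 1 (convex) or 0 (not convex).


The Hessian of f(x,y) = -5*x^2 - 5*x*y + 7*y^2 - 10*x + 2*y - 5 is:
H = [[-10, -5], [-5, 14]]
Trace = -10 + 14 = 4
Determinant = -10*14 - (-5)^2 = -165
Discriminant = (4)^2 - 4*-165 = 676.0
Eigenvalues: lambda_1 = -11.0, lambda_2 = 15.0
The function is not convex.

0


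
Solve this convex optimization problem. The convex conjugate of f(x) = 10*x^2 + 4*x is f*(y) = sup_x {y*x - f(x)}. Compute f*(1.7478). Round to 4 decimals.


f*(y) = sup_x {y*x - a*x^2 - b*x} = sup_x {(y-b)*x - a*x^2}
FOC: (y - b) - 2a*x = 0 => x* = (y - b)/(2a)
x* = (1.7478 - 4)/(2*10) = -0.1126
f*(1.7478) = (y-b)^2/(4a) = (1.7478 - 4)^2/(4*10)
= 5.0724/40 = 0.1268


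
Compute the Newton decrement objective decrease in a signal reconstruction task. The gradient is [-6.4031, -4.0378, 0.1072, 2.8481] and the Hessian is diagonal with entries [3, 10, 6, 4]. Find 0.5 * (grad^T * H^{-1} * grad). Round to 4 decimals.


Step 1: H is diagonal, so H^(-1) * g = [-2.1344, -0.4038, 0.0179, 0.712].
Step 2: g^T H^(-1) g = sum_i g_i^2 / H_ii
  = (-6.4031)^2/3 + (-4.0378)^2/10 + (0.1072)^2/6 + (2.8481)^2/4
  = 13.6666 + 1.6304 + 0.0019 + 2.0279 = 17.3268
Step 3: Objective decrease = 0.5 * g^T H^(-1) g = 8.6634


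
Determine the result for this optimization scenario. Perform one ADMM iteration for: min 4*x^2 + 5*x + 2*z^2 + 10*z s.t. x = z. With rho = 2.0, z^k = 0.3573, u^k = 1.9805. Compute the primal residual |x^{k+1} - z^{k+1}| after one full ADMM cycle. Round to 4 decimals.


ADMM iteration with rho = 2.0, z^k = 0.3573, u^k = 1.9805
Step 1: x-update.
Minimize 4*x^2 + 5*x + (2.0/2)*(x - 0.3573 + 1.9805)^2
FOC: (2*4 + 2.0)*x = -5 + 2.0*(0.3573 - 1.9805)
x^{k+1} = -0.8246
Step 2: z-update.
Minimize 2*z^2 + 10*z + (2.0/2)*(-0.8246 - z + 1.9805)^2
FOC: (2*2 + 2.0)*z = -10 + 2.0*(-0.8246 + 1.9805)
z^{k+1} = -1.2814
Step 3: u-update.
u^{k+1} = 1.9805 - 0.8246 + 1.2814 = 2.4372
Step 4: Primal residual = |-0.8246 + 1.2814| = 0.4567


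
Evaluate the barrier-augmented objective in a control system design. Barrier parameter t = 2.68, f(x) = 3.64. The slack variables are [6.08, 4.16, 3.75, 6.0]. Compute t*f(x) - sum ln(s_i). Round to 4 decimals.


Step 1: Compute log-barrier.
ln values: [1.805, 1.4255, 1.3218, 1.7918]
phi = -(1.805 + 1.4255 + 1.3218 + 1.7918) = -6.344
Step 2: Compute augmented objective.
t*f(x) = 2.68*3.64 = 9.7552
Total = 9.7552 - 6.344 = 3.4112


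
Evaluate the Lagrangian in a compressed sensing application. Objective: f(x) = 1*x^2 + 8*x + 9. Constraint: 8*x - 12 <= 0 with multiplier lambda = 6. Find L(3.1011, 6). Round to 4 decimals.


Step 1: Evaluate f(x).
f(3.1011) = 1*3.1011^2 + 8*3.1011 + 9 = 43.4256
Step 2: Evaluate g(x).
g(3.1011) = 8*3.1011 - 12 = 12.8088
Step 3: Compute Lagrangian.
L = 43.4256 + 6*12.8088 = 120.2784


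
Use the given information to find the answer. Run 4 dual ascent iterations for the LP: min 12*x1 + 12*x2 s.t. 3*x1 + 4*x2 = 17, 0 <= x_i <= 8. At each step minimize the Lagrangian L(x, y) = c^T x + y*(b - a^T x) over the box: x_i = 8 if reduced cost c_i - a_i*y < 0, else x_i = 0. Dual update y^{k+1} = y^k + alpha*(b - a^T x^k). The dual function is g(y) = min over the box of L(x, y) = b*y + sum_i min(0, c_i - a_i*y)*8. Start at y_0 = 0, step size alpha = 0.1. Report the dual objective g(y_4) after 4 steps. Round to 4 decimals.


Dual ascent for LP: min 12*x1 + 12*x2, 3*x1 + 4*x2 = 17, 0 <= x_i <= 8
Step 1: y^k = 0.0, reduced costs: (12.0, 12.0)
  x^k = (0.0, 0.0), subgradient = b - a^T x = 17.0
  y^{k+1} = 0.0 + 0.1*17.0 = 1.7
Step 2: y^k = 1.7, reduced costs: (6.9, 5.2)
  x^k = (0.0, 0.0), subgradient = b - a^T x = 17.0
  y^{k+1} = 1.7 + 0.1*17.0 = 3.4
Step 3: y^k = 3.4, reduced costs: (1.8, -1.6)
  x^k = (0.0, 8.0), subgradient = b - a^T x = -15.0
  y^{k+1} = 3.4 + 0.1*-15.0 = 1.9
Step 4: y^k = 1.9, reduced costs: (6.3, 4.4)
  x^k = (0.0, 0.0), subgradient = b - a^T x = 17.0
  y^{k+1} = 1.9 + 0.1*17.0 = 3.6
Dual objective at y_4 = 3.6: reduced costs (1.2, -2.4), box minimizer x = (0.0, 8.0)
g(y_4) = b*y + (c1 - a1*y)*x1 + (c2 - a2*y)*x2 = 17*3.6 + 1.2*0.0 + (-2.4)*8.0 = 61.2 + 0.0 - 19.2 = 42.0


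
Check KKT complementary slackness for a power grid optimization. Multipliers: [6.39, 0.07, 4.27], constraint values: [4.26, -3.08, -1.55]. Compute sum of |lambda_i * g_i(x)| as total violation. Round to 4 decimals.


KKT complementary slackness check:
lambda_1 * g_1 = 6.39 * 4.26 = 27.2214
lambda_2 * g_2 = 0.07 * -3.08 = -0.2156
lambda_3 * g_3 = 4.27 * -1.55 = -6.6185
Total violation = 27.2214 + 0.2156 + 6.6185 = 34.0555


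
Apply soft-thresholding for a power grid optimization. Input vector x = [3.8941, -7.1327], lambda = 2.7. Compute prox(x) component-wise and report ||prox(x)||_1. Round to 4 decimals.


Soft-thresholding with lambda = 2.7:
prox(3.8941) = sign(3.8941)*max(|3.8941| - 2.7, 0) = 1.1941
prox(-7.1327) = sign(-7.1327)*max(|-7.1327| - 2.7, 0) = -4.4327
prox(x) = [1.1941, -4.4327]
||prox(x)||_1 = 1.1941 + 4.4327 = 5.6268


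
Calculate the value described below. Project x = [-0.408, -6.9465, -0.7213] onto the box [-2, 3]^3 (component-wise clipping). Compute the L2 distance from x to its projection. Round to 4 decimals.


Project each component onto [-2, 3].
clip(-0.408) = -0.408, clip(-6.9465) = -2.0, clip(-0.7213) = -0.7213
Projection = [-0.408, -2.0, -0.7213]
Squared diffs: [0.0, 24.4679, 0.0]
Distance = sqrt(24.4679) = 4.9465


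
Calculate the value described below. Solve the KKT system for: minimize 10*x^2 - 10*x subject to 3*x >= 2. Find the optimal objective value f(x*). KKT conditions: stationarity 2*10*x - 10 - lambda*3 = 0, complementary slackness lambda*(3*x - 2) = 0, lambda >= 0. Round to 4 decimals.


Step 1: Try lambda = 0 (constraint inactive).
x_unc = 10/(2*10) = 0.5
Check: 3*0.5 = 1.5 < 2 -- violated!
Step 2: Constraint must be active: 3*x = 2
x* = 2/3 = 0.6667 (rounded; the exact value 2/3 is used below)
lambda = (2*10*(2/3) - 10)/3 = 1.1111
Step 3: Compute optimal value.
f(x*) = 10*(2/3)^2 - 10*(2/3) = -2.2222


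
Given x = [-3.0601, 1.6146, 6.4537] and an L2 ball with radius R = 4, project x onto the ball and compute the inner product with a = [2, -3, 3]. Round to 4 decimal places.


Step 1: Compute ||x|| (intermediates to 6 decimals).
||x|| = sqrt((-3.0601)^2 + 1.6146^2 + 6.4537^2) = 7.322663
Step 2: Project.
Since ||x|| > R, scale = R/||x|| = 4/7.322663 = 0.546249, proj(x) = scale * x
proj(x) = [-1.671577, 0.881974, 3.525327]
Step 3: Dot product.
a^T * proj(x) = 2*(-1.671577) - 3*0.881974 + 3*3.525327 = 4.5869


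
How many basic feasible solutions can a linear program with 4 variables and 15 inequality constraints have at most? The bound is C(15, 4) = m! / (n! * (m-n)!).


Each vertex corresponds to some choice of n active constraints out of m, so the number of vertices is at most C(m, n) = m! / (n!(m-n)!).
m = 15, n = 4
Numerator: 15 * 14 * 13 * 12
Denominator: 4! = 24
C(15, 4) = 1365


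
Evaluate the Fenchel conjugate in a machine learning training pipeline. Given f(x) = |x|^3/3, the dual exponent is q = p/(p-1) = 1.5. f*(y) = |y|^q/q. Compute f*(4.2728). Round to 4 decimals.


The conjugate exponent q satisfies 1/p + 1/q = 1.
p = 3, so q = 3/(3 - 1) = 1.5
|y|^q = 4.2728^1.5 = 8.8322
f*(4.2728) = 8.8322 / 1.5 = 5.8881


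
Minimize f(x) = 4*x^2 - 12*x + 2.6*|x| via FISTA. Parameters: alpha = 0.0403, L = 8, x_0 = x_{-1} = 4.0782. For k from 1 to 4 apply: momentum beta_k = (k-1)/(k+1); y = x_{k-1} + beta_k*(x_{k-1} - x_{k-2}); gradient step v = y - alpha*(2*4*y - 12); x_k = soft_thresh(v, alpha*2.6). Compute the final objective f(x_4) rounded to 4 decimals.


FISTA on f(x) = 4*x^2 - 12*x + 2.6*|x|
L = 8, alpha = 0.0403
Iteration 1: beta = 0.0, y = 4.0782 + 0.0*(4.0782 - 4.0782) = 4.0782
  grad(y) = 20.6256, v = y - alpha*grad = 3.247
  prox(v) = soft_thresh(3.247, 0.1048) = 3.1422
Iteration 2: beta = 0.3333, y = 3.1422 + 0.3333*(3.1422 - 4.0782) = 2.8302
  grad(y) = 10.6417, v = y - alpha*grad = 2.4014
  prox(v) = soft_thresh(2.4014, 0.1048) = 2.2966
Iteration 3: beta = 0.5, y = 2.2966 + 0.5*(2.2966 - 3.1422) = 1.8738
  grad(y) = 2.99, v = y - alpha*grad = 1.7533
  prox(v) = soft_thresh(1.7533, 0.1048) = 1.6485
Iteration 4: beta = 0.6, y = 1.6485 + 0.6*(1.6485 - 2.2966) = 1.2596
  grad(y) = -1.9231, v = y - alpha*grad = 1.3371
  prox(v) = soft_thresh(1.3371, 0.1048) = 1.2323
f(x_4) = 4*1.2323^2 - 12*1.2323 + 2.6*|1.2323| = -5.5094


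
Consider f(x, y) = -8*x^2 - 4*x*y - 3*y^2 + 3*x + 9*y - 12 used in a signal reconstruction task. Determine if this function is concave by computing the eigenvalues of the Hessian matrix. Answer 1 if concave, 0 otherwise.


The Hessian of f(x,y) = -8*x^2 - 4*x*y - 3*y^2 + 3*x + 9*y - 12 is:
H = [[-16, -4], [-4, -6]]
Trace = -16 - 6 = -22
Determinant = -16*-6 - (-4)^2 = 80
Discriminant = (-22)^2 - 4*80 = 164.0
Eigenvalues: lambda_1 = -17.4031, lambda_2 = -4.5969
The function is concave.

1


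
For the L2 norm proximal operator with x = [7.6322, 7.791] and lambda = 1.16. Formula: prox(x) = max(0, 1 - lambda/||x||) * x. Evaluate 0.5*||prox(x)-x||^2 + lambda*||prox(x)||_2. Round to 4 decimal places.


Step 1: Compute ||x||.
||x|| = 10.9064
Step 2: Compute scaling factor.
scale = max(0, 1 - 1.16/10.9064) = 0.8936
Step 3: prox(x) = [6.8204, 6.9624]
||prox(x)|| = 9.7464
Step 4: Proximal objective.
0.5*||prox-x||^2 = 0.6728
lambda*||prox|| = 11.3058
Total = 11.9787


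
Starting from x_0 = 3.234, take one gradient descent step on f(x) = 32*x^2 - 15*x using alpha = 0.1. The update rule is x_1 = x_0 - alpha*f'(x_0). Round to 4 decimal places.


We compute the gradient at x_0 and apply the update.
f'(x) = 64*x - 15
f'(3.234) = 64*3.234 - 15 = 191.976
x_1 = 3.234 - 0.1*191.976 = -15.9636


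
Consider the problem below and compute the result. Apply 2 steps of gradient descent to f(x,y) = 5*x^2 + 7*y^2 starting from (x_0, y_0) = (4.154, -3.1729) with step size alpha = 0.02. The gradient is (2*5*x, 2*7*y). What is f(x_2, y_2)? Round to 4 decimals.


Gradient descent on f(x,y) = 5*x^2 + 7*y^2.
Starting point: (4.154, -3.1729), alpha = 0.02
Step 1: grad_x = 2*5*4.154 = 41.54, grad_y = 2*7*-3.1729 = -44.4206
  x_1 = 4.154 - 0.02*41.54 = 3.3232
  y_1 = -3.1729 - 0.02*-44.4206 = -2.2845
Step 2: grad_x = 2*5*3.3232 = 33.232, grad_y = 2*7*-2.2845 = -31.9828
  x_2 = 3.3232 - 0.02*33.232 = 2.6586
  y_2 = -2.2845 - 0.02*-31.9828 = -1.6448
f(2.6586, -1.6448) = 5*2.6586^2 + 7*(-1.6448)^2 = 54.278


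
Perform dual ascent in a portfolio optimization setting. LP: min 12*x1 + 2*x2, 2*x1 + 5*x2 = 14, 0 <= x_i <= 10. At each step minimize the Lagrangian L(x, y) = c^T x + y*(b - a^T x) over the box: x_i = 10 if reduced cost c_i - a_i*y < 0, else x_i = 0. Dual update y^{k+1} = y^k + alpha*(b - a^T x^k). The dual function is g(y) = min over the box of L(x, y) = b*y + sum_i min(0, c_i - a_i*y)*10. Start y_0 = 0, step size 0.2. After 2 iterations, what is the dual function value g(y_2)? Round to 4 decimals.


Dual ascent for LP: min 12*x1 + 2*x2, 2*x1 + 5*x2 = 14, 0 <= x_i <= 10
Step 1: y^k = 0.0, reduced costs: (12.0, 2.0)
  x^k = (0.0, 0.0), subgradient = b - a^T x = 14.0
  y^{k+1} = 0.0 + 0.2*14.0 = 2.8
Step 2: y^k = 2.8, reduced costs: (6.4, -12.0)
  x^k = (0.0, 10.0), subgradient = b - a^T x = -36.0
  y^{k+1} = 2.8 + 0.2*-36.0 = -4.4
Dual objective at y_2 = -4.4: reduced costs (20.8, 24.0), box minimizer x = (0.0, 0.0)
g(y_2) = b*y + (c1 - a1*y)*x1 + (c2 - a2*y)*x2 = 14*(-4.4) + 20.8*0.0 + 24.0*0.0 = -61.6 + 0.0 + 0.0 = -61.6


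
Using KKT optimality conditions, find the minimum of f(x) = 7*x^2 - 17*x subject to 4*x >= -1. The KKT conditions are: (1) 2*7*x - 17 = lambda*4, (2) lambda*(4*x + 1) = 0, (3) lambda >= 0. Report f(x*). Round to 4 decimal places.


Step 1: Try lambda = 0 (constraint inactive).
Stationarity: 2*7*x - 17 = 0
x* = 17/(2*7) = 17/14 = 1.2143 (rounded; the exact value 17/14 is used below)
Check constraint: 4*1.2143 = 4.8572 >= -1 -- satisfied.
Step 2: Compute optimal value.
f(x*) = 7*(17/14)^2 - 17*(17/14) = -10.3214


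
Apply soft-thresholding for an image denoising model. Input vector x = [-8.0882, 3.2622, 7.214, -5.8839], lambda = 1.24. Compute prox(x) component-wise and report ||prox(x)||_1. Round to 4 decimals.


Soft-thresholding with lambda = 1.24:
prox(-8.0882) = sign(-8.0882)*max(|-8.0882| - 1.24, 0) = -6.8482
prox(3.2622) = sign(3.2622)*max(|3.2622| - 1.24, 0) = 2.0222
prox(7.214) = sign(7.214)*max(|7.214| - 1.24, 0) = 5.974
prox(-5.8839) = sign(-5.8839)*max(|-5.8839| - 1.24, 0) = -4.6439
prox(x) = [-6.8482, 2.0222, 5.974, -4.6439]
||prox(x)||_1 = 6.8482 + 2.0222 + 5.974 + 4.6439 = 19.4883


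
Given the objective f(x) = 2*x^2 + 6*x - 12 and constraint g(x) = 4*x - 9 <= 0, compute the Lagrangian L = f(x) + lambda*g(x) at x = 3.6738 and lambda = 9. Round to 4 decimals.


Step 1: Evaluate f(x).
f(3.6738) = 2*3.6738^2 + 6*3.6738 - 12 = 37.0364
Step 2: Evaluate g(x).
g(3.6738) = 4*3.6738 - 9 = 5.6952
Step 3: Compute Lagrangian.
L = 37.0364 + 9*5.6952 = 88.2932


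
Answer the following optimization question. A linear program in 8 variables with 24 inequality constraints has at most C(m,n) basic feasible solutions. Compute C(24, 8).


Each vertex corresponds to some choice of n active constraints out of m, so the number of vertices is at most C(m, n) = m! / (n!(m-n)!).
m = 24, n = 8
Numerator: 24 * 23 * 22 * 21 * 20 * 19 * 18 * 17
Denominator: 8! = 40320
C(24, 8) = 735471


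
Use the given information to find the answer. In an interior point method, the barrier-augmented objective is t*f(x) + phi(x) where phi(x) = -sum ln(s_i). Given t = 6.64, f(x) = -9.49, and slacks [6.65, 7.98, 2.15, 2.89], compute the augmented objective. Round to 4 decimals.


Step 1: Compute log-barrier.
ln values: [1.8946, 2.0769, 0.7655, 1.0613]
phi = -(1.8946 + 2.0769 + 0.7655 + 1.0613) = -5.7983
Step 2: Compute augmented objective.
t*f(x) = 6.64*-9.49 = -63.0136
Total = -63.0136 - 5.7983 = -68.8119


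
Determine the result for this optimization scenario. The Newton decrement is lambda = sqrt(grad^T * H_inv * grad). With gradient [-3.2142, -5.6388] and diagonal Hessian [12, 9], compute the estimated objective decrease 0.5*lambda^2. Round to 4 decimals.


Step 1: H is diagonal, so H^(-1) * g = [-0.2679, -0.6265].
Step 2: g^T H^(-1) g = sum_i g_i^2 / H_ii
  = (-3.2142)^2/12 + (-5.6388)^2/9
  = 0.8609 + 3.5329 = 4.3938
Step 3: Objective decrease = 0.5 * g^T H^(-1) g = 2.1969


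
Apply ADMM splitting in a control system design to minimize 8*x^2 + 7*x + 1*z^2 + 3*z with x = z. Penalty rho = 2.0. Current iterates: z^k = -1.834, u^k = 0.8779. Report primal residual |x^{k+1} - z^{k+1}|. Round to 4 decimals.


ADMM iteration with rho = 2.0, z^k = -1.834, u^k = 0.8779
Step 1: x-update.
Minimize 8*x^2 + 7*x + (2.0/2)*(x + 1.834 + 0.8779)^2
FOC: (2*8 + 2.0)*x = -7 + 2.0*(-1.834 - 0.8779)
x^{k+1} = -0.6902
Step 2: z-update.
Minimize 1*z^2 + 3*z + (2.0/2)*(-0.6902 - z + 0.8779)^2
FOC: (2*1 + 2.0)*z = -3 + 2.0*(-0.6902 + 0.8779)
z^{k+1} = -0.6562
Step 3: u-update.
u^{k+1} = 0.8779 - 0.6902 + 0.6562 = 0.8438
Step 4: Primal residual = |-0.6902 + 0.6562| = 0.0341


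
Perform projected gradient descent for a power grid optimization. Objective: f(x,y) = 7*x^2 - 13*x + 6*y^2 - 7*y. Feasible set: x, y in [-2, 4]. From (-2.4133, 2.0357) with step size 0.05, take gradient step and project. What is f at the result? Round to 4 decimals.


Step 1: Compute gradient at (-2.4133, 2.0357).
grad_x = 2*7*-2.4133 - 13 = -46.7862
grad_y = 2*6*2.0357 - 7 = 17.4284
Step 2: Gradient step.
x_raw = -2.4133 - 0.05*-46.7862 = -0.074
y_raw = 2.0357 - 0.05*17.4284 = 1.1643
Step 3: Project onto [-2, 4].
x_proj = clip(-0.074) = -0.074
y_proj = clip(1.1643) = 1.1643
Step 4: Evaluate f.
f(-0.074, 1.1643) = 0.9835


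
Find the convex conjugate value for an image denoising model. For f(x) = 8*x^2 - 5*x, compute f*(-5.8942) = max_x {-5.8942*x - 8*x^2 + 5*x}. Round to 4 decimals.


f*(y) = sup_x {y*x - a*x^2 - b*x} = sup_x {(y-b)*x - a*x^2}
FOC: (y - b) - 2a*x = 0 => x* = (y - b)/(2a)
x* = (-5.8942 + 5)/(2*8) = -0.0559
f*(-5.8942) = (y-b)^2/(4a) = (-5.8942 + 5)^2/(4*8)
= 0.7996/32 = 0.025


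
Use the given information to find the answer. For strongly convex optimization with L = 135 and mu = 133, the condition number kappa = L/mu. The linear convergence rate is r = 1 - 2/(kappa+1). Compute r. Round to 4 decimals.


Step 1: Compute the condition number.
kappa = L/mu = 135/133 = 1.015
Step 2: Compute the convergence rate.
r = 1 - 2/(kappa + 1) = 1 - 2*mu/(L + mu) = (L - mu)/(L + mu) = 2/268 = 0.0075


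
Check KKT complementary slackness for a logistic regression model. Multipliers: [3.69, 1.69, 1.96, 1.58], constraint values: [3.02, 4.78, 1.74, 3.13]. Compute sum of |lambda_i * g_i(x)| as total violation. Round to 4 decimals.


KKT complementary slackness check:
lambda_1 * g_1 = 3.69 * 3.02 = 11.1438
lambda_2 * g_2 = 1.69 * 4.78 = 8.0782
lambda_3 * g_3 = 1.96 * 1.74 = 3.4104
lambda_4 * g_4 = 1.58 * 3.13 = 4.9454
Total violation = 11.1438 + 8.0782 + 3.4104 + 4.9454 = 27.5778


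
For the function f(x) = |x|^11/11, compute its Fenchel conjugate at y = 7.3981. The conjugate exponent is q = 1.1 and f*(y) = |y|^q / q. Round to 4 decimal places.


The conjugate exponent q satisfies 1/p + 1/q = 1.
p = 11, so q = 11/(11 - 1) = 1.1
|y|^q = 7.3981^1.1 = 9.0372
f*(7.3981) = 9.0372 / 1.1 = 8.2156


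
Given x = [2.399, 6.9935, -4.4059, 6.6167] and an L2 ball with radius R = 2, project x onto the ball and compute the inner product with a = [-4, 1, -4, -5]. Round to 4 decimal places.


Step 1: Compute ||x|| (intermediates to 6 decimals).
||x|| = sqrt(2.399^2 + 6.9935^2 + (-4.4059)^2 + 6.6167^2) = 10.856193
Step 2: Project.
Since ||x|| > R, scale = R/||x|| = 2/10.856193 = 0.184227, proj(x) = scale * x
proj(x) = [0.441961, 1.288392, -0.811686, 1.218975]
Step 3: Dot product.
a^T * proj(x) = -4*0.441961 + 1*1.288392 - 4*(-0.811686) - 5*1.218975 = -3.3276


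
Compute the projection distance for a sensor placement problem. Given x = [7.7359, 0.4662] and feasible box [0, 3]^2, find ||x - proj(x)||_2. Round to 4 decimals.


Project each component onto [0, 3].
clip(7.7359) = 3.0, clip(0.4662) = 0.4662
Projection = [3.0, 0.4662]
Squared diffs: [22.4287, 0.0]
Distance = sqrt(22.4287) = 4.7359


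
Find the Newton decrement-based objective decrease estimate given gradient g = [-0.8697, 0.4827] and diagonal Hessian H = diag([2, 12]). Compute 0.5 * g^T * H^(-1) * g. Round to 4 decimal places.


Step 1: H is diagonal, so H^(-1) * g = [-0.4349, 0.0402].
Step 2: g^T H^(-1) g = sum_i g_i^2 / H_ii
  = (-0.8697)^2/2 + (0.4827)^2/12
  = 0.3782 + 0.0194 = 0.3976
Step 3: Objective decrease = 0.5 * g^T H^(-1) g = 0.1988


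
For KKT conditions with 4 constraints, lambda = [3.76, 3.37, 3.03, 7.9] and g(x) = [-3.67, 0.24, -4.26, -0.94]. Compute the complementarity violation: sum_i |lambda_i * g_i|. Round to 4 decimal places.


KKT complementary slackness check:
lambda_1 * g_1 = 3.76 * -3.67 = -13.7992
lambda_2 * g_2 = 3.37 * 0.24 = 0.8088
lambda_3 * g_3 = 3.03 * -4.26 = -12.9078
lambda_4 * g_4 = 7.9 * -0.94 = -7.426
Total violation = 13.7992 + 0.8088 + 12.9078 + 7.426 = 34.9418


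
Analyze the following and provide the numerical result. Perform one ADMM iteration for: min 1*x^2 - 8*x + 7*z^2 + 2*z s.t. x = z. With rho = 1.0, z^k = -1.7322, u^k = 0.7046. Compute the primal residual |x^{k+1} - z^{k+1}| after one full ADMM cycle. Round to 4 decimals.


ADMM iteration with rho = 1.0, z^k = -1.7322, u^k = 0.7046
Step 1: x-update.
Minimize 1*x^2 - 8*x + (1.0/2)*(x + 1.7322 + 0.7046)^2
FOC: (2*1 + 1.0)*x = 8 + 1.0*(-1.7322 - 0.7046)
x^{k+1} = 1.8544
Step 2: z-update.
Minimize 7*z^2 + 2*z + (1.0/2)*(1.8544 - z + 0.7046)^2
FOC: (2*7 + 1.0)*z = -2 + 1.0*(1.8544 + 0.7046)
z^{k+1} = 0.0373
Step 3: u-update.
u^{k+1} = 0.7046 + 1.8544 - 0.0373 = 2.5217
Step 4: Primal residual = |1.8544 - 0.0373| = 1.8171


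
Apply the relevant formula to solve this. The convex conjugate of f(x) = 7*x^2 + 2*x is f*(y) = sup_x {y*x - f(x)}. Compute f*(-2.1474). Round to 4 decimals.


f*(y) = sup_x {y*x - a*x^2 - b*x} = sup_x {(y-b)*x - a*x^2}
FOC: (y - b) - 2a*x = 0 => x* = (y - b)/(2a)
x* = (-2.1474 - 2)/(2*7) = -0.2962
f*(-2.1474) = (y-b)^2/(4a) = (-2.1474 - 2)^2/(4*7)
= 17.2009/28 = 0.6143


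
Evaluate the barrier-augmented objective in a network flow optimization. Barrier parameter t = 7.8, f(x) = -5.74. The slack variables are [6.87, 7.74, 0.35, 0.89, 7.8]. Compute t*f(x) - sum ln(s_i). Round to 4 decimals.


Step 1: Compute log-barrier.
ln values: [1.9272, 2.0464, -1.0498, -0.1165, 2.0541]
phi = -(1.9272 + 2.0464 - 1.0498 - 0.1165 + 2.0541) = -4.8613
Step 2: Compute augmented objective.
t*f(x) = 7.8*-5.74 = -44.772
Total = -44.772 - 4.8613 = -49.6333


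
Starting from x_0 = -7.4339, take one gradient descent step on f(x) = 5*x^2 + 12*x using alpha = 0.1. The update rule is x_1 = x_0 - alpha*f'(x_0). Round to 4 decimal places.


We compute the gradient at x_0 and apply the update.
f'(x) = 10*x + 12
f'(-7.4339) = 10*-7.4339 + 12 = -62.339
x_1 = -7.4339 - 0.1*-62.339 = -1.2


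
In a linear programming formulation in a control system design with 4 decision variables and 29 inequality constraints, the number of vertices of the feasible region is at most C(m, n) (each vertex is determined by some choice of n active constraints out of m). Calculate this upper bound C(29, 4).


Each vertex corresponds to some choice of n active constraints out of m, so the number of vertices is at most C(m, n) = m! / (n!(m-n)!).
m = 29, n = 4
Numerator: 29 * 28 * 27 * 26
Denominator: 4! = 24
C(29, 4) = 23751


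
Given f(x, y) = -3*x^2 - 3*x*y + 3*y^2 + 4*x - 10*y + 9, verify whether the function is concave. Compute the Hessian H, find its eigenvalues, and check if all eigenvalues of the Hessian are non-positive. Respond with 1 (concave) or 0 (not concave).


The Hessian of f(x,y) = -3*x^2 - 3*x*y + 3*y^2 + 4*x - 10*y + 9 is:
H = [[-6, -3], [-3, 6]]
Trace = -6 + 6 = 0
Determinant = -6*6 - (-3)^2 = -45
Discriminant = (0)^2 - 4*-45 = 180.0
Eigenvalues: lambda_1 = -6.7082, lambda_2 = 6.7082
The function is not concave.

0


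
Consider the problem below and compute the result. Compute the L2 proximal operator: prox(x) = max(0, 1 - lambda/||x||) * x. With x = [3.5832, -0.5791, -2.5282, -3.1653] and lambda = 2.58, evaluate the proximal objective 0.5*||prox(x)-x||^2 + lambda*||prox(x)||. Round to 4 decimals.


Step 1: Compute ||x||.
||x|| = 5.4393
Step 2: Compute scaling factor.
scale = max(0, 1 - 2.58/5.4393) = 0.5257
Step 3: prox(x) = [1.8836, -0.3044, -1.329, -1.6639]
||prox(x)|| = 2.8593
Step 4: Proximal objective.
0.5*||prox-x||^2 = 3.3282
lambda*||prox|| = 7.377
Total = 10.7051


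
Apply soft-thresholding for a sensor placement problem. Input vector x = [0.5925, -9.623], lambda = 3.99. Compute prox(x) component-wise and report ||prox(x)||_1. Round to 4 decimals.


Soft-thresholding with lambda = 3.99:
prox(0.5925) = sign(0.5925)*max(|0.5925| - 3.99, 0) = 0.0
prox(-9.623) = sign(-9.623)*max(|-9.623| - 3.99, 0) = -5.633
prox(x) = [0.0, -5.633]
||prox(x)||_1 = 0.0 + 5.633 = 5.633


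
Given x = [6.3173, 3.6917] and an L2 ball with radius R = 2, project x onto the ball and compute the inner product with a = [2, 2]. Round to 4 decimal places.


Step 1: Compute ||x|| (intermediates to 6 decimals).
||x|| = sqrt(6.3173^2 + 3.6917^2) = 7.316893
Step 2: Project.
Since ||x|| > R, scale = R/||x|| = 2/7.316893 = 0.27334, proj(x) = scale * x
proj(x) = [1.726771, 1.009089]
Step 3: Dot product.
a^T * proj(x) = 2*1.726771 + 2*1.009089 = 5.4717


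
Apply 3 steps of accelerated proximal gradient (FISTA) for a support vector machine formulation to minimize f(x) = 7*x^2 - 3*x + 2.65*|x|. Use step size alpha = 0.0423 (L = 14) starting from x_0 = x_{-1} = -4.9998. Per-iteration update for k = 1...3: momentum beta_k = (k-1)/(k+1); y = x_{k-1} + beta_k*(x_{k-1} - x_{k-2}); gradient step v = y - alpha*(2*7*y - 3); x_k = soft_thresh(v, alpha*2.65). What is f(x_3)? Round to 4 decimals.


FISTA on f(x) = 7*x^2 - 3*x + 2.65*|x|
L = 14, alpha = 0.0423
Iteration 1: beta = 0.0, y = -4.9998 + 0.0*(-4.9998 + 4.9998) = -4.9998
  grad(y) = -72.9972, v = y - alpha*grad = -1.912
  prox(v) = soft_thresh(-1.912, 0.1121) = -1.7999
Iteration 2: beta = 0.3333, y = -1.7999 + 0.3333*(-1.7999 + 4.9998) = -0.7333
  grad(y) = -13.2662, v = y - alpha*grad = -0.1721
  prox(v) = soft_thresh(-0.1721, 0.1121) = -0.06
Iteration 3: beta = 0.5, y = -0.06 + 0.5*(-0.06 + 1.7999) = 0.8099
  grad(y) = 8.3385, v = y - alpha*grad = 0.4572
  prox(v) = soft_thresh(0.4572, 0.1121) = 0.3451
f(x_3) = 7*0.3451^2 - 3*0.3451 + 2.65*|0.3451| = 0.7128


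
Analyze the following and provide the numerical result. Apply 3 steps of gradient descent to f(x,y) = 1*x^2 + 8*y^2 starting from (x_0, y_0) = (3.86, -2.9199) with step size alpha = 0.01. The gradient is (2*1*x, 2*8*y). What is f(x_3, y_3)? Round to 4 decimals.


Gradient descent on f(x,y) = 1*x^2 + 8*y^2.
Starting point: (3.86, -2.9199), alpha = 0.01
Step 1: grad_x = 2*1*3.86 = 7.72, grad_y = 2*8*-2.9199 = -46.7184
  x_1 = 3.86 - 0.01*7.72 = 3.7828
  y_1 = -2.9199 - 0.01*-46.7184 = -2.4527
Step 2: grad_x = 2*1*3.7828 = 7.5656, grad_y = 2*8*-2.4527 = -39.2435
  x_2 = 3.7828 - 0.01*7.5656 = 3.7071
  y_2 = -2.4527 - 0.01*-39.2435 = -2.0603
Step 3: grad_x = 2*1*3.7071 = 7.4143, grad_y = 2*8*-2.0603 = -32.9645
  x_3 = 3.7071 - 0.01*7.4143 = 3.633
  y_3 = -2.0603 - 0.01*-32.9645 = -1.7306
f(3.633, -1.7306) = 1*3.633^2 + 8*(-1.7306)^2 = 37.1595
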